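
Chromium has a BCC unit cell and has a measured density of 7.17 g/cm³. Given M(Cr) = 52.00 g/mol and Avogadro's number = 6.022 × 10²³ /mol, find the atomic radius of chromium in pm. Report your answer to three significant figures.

For a BCC cell (Z = 2), a³ = Z·M/(N_A·ρ) = 2 × 52.00 / (6.022 × 10²³ × 7.170) = 2.409 × 10^-23 cm³, so a = 2.888 × 10^-8 cm = 288.8 pm.
Atoms touch along the body diagonal, so √3·a = 4r, so r = 0.4330 × a = 125 pm.

125 pm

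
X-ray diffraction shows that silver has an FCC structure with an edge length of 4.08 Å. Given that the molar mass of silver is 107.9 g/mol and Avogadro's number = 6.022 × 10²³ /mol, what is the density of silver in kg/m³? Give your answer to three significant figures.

An FCC unit cell contains Z = 4 atoms.
Cell volume: a³ = (4.08 Å)³ = (4.080 × 10^-8 cm)³ = 6.792 × 10^-23 cm³.
ρ = Z·M/(N_A·a³) = 4 × 107.9 / (6.022 × 10²³ × 6.792 × 10^-23) = 10.55 g/cm³ = 10600 kg/m³.

10600 kg/m³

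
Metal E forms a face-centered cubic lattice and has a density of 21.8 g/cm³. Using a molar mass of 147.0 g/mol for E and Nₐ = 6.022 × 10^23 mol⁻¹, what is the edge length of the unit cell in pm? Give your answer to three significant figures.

With Z = 4 atoms per FCC cell, a³ = Z·M/(N_A·ρ) = 4 × 147.0 / (6.022 × 10²³ × 21.80 g/cm³) = 4.479 × 10^-23 cm³.
a = (4.479 × 10^-23)^(1/3) = 3.551 × 10^-8 cm = 355 pm.

355 pm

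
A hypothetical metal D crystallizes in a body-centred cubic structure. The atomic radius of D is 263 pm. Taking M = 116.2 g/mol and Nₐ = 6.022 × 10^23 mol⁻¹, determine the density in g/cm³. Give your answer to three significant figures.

1.72 g/cm³

In a BCC lattice, atoms touch along the body diagonal, so √3·a = 4r, giving a = 607.4 pm = 6.074 × 10^-8 cm.
With Z = 2, ρ = Z·M/(N_A·a³) = 2 × 116.2 / (6.022 × 10²³ × 2.241 × 10^-22) = 1.722 g/cm³.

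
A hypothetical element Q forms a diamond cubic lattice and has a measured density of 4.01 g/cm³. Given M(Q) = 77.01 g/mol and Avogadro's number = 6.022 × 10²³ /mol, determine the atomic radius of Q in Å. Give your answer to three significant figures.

For a diamond cubic cell (Z = 8), a³ = Z·M/(N_A·ρ) = 8 × 77.01 / (6.022 × 10²³ × 4.010) = 2.551 × 10^-22 cm³, so a = 6.342 × 10^-8 cm = 6.342 Å.
Nearest neighbors lie along the body diagonal with √3·a = 8r, so r = 0.2165 × a = 1.37 Å.

1.37 Å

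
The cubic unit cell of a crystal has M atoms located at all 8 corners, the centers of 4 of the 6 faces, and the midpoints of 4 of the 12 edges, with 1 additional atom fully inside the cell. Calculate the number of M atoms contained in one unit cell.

Corner atoms are shared by 8 cells (1/8 each), face atoms by 2 (1/2 each), edge atoms by 4 (1/4 each), interior atoms are unshared.
Net atoms = 8 × 1/8 + 4 × 1/2 + 4 × 1/4 + 1 = 1 + 2 + 1 + 1 = 5.

5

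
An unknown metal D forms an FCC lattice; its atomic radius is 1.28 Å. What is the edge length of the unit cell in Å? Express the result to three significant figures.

3.62 Å

In an FCC lattice, atoms touch along the face diagonal, so √2·a = 4r.
a = 4r/√2 = 4 × 1.28 / 1.4142 = 3.62 Å.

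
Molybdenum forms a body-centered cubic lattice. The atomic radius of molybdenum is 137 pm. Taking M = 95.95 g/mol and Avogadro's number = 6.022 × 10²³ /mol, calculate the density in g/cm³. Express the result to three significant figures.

In a BCC lattice, atoms touch along the body diagonal, so √3·a = 4r, giving a = 316.4 pm = 3.164 × 10^-8 cm.
With Z = 2, ρ = Z·M/(N_A·a³) = 2 × 95.95 / (6.022 × 10²³ × 3.167 × 10^-23) = 10.06 g/cm³.

10.1 g/cm³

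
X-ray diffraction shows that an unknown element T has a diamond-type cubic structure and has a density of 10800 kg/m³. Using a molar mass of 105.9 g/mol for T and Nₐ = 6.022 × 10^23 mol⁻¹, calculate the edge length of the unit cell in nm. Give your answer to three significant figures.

With Z = 8 atoms per diamond cubic cell, a³ = Z·M/(N_A·ρ) = 8 × 105.9 / (6.022 × 10²³ × 10.80 g/cm³) = 1.303 × 10^-22 cm³.
a = (1.303 × 10^-22)^(1/3) = 5.069 × 10^-8 cm = 0.507 nm.

0.507 nm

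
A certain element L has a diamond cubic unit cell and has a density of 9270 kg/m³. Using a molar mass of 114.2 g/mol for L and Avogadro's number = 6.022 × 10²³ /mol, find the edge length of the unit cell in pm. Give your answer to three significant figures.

With Z = 8 atoms per diamond cubic cell, a³ = Z·M/(N_A·ρ) = 8 × 114.2 / (6.022 × 10²³ × 9.270 g/cm³) = 1.637 × 10^-22 cm³.
a = (1.637 × 10^-22)^(1/3) = 5.470 × 10^-8 cm = 547 pm.

547 pm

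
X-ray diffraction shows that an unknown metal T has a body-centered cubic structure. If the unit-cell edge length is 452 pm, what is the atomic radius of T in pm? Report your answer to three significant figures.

In a BCC lattice, atoms touch along the body diagonal, so √3·a = 4r.
r = √3·a/4 = 1.7321 × 452 / 4 = 196 pm.

196 pm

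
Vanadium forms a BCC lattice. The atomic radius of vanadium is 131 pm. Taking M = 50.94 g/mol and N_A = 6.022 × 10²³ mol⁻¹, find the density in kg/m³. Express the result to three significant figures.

6110 kg/m³

In a BCC lattice, atoms touch along the body diagonal, so √3·a = 4r, giving a = 302.5 pm = 3.025 × 10^-8 cm.
With Z = 2, ρ = Z·M/(N_A·a³) = 2 × 50.94 / (6.022 × 10²³ × 2.769 × 10^-23) = 6.110 g/cm³ = 6110 kg/m³.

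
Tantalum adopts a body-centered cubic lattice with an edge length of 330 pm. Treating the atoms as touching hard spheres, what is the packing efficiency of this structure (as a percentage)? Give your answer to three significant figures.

68.0%

In a BCC lattice atoms touch along the body diagonal, so √3·a = 4r, so r = 0.4330a = 142.9 pm.
Packing fraction = Z·(4/3)πr³ / a³ = 2 × (4/3)π × (142.9)³ / (330)³ = 0.6802 = 68.0%.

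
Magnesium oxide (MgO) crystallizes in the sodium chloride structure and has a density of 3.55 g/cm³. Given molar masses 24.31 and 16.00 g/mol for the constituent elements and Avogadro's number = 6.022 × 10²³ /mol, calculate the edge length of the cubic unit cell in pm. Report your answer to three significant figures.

M(MgO) = 40.31 g/mol; Z = 4 formula units per cell.
a³ = Z·M/(N_A·ρ) = 4 × 40.31 / (6.022 × 10²³ × 3.55) = 7.542 × 10^-23 cm³, so a = 4.225 × 10^-8 cm = 423 pm.

423 pm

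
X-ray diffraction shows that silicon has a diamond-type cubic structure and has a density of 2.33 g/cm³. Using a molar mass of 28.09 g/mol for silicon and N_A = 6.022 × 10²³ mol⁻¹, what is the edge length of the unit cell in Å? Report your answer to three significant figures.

With Z = 8 atoms per diamond cubic cell, a³ = Z·M/(N_A·ρ) = 8 × 28.09 / (6.022 × 10²³ × 2.330 g/cm³) = 1.602 × 10^-22 cm³.
a = (1.602 × 10^-22)^(1/3) = 5.431 × 10^-8 cm = 5.43 Å.

5.43 Å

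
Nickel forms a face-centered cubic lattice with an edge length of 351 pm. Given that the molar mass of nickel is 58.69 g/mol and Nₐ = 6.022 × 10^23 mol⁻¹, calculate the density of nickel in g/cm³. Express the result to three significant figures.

9.01 g/cm³

An FCC unit cell contains Z = 4 atoms.
Cell volume: a³ = (351 pm)³ = (3.510 × 10^-8 cm)³ = 4.324 × 10^-23 cm³.
ρ = Z·M/(N_A·a³) = 4 × 58.69 / (6.022 × 10²³ × 4.324 × 10^-23) = 9.015 g/cm³.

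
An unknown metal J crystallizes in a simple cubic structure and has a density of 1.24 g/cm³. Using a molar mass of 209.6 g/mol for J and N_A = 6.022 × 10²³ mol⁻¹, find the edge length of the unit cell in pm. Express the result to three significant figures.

With Z = 1 atom per simple cubic cell, a³ = Z·M/(N_A·ρ) = 1 × 209.6 / (6.022 × 10²³ × 1.240 g/cm³) = 2.807 × 10^-22 cm³.
a = (2.807 × 10^-22)^(1/3) = 6.548 × 10^-8 cm = 655 pm.

655 pm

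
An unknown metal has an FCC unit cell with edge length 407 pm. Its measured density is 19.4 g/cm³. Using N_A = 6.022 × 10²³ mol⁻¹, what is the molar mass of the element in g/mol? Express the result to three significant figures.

197 g/mol

An FCC cell has Z = 4 atoms; a = 4.070 × 10^-8 cm.
M = ρ·N_A·a³/Z = 19.4 × 6.022 × 10²³ × 6.742 × 10^-23 / 4 = 197 g/mol.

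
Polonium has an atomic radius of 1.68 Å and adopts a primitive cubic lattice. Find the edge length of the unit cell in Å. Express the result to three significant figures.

In a simple cubic lattice, atoms touch along the cell edge, so a = 2r.
a = 2r = 2 × 1.68 = 3.36 Å.

3.36 Å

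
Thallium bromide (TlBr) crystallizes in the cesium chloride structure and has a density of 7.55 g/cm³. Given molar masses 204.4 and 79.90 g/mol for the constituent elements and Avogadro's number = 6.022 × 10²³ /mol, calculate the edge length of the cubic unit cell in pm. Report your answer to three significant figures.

397 pm

M(TlBr) = 284.3 g/mol; Z = 1 formula unit per cell.
a³ = Z·M/(N_A·ρ) = 1 × 284.3 / (6.022 × 10²³ × 7.55) = 6.253 × 10^-23 cm³, so a = 3.969 × 10^-8 cm = 397 pm.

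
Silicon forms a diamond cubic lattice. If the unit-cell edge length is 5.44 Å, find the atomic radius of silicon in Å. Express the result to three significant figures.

In a diamond cubic lattice, nearest neighbors lie along the body diagonal with √3·a = 8r.
r = √3·a/8 = 1.7321 × 5.44 / 8 = 1.18 Å.

1.18 Å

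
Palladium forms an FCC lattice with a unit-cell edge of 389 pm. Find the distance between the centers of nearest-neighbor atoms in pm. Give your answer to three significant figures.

In an FCC structure, atoms touch along the face diagonal, so √2·a = 4r; the nearest-neighbor distance equals 2r = 0.7071·a.
d = 0.7071 × 389 = 275 pm.

275 pm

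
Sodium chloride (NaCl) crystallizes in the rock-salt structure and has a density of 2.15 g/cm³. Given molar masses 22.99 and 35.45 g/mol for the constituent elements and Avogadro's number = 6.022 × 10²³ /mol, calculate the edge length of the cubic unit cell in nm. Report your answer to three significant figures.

M(NaCl) = 58.44 g/mol; Z = 4 formula units per cell.
a³ = Z·M/(N_A·ρ) = 4 × 58.44 / (6.022 × 10²³ × 2.15) = 1.805 × 10^-22 cm³, so a = 5.652 × 10^-8 cm = 0.565 nm.

0.565 nm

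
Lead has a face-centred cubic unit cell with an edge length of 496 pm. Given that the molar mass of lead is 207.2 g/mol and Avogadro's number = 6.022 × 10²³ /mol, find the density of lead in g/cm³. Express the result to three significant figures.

11.3 g/cm³

An FCC unit cell contains Z = 4 atoms.
Cell volume: a³ = (496 pm)³ = (4.960 × 10^-8 cm)³ = 1.220 × 10^-22 cm³.
ρ = Z·M/(N_A·a³) = 4 × 207.2 / (6.022 × 10²³ × 1.220 × 10^-22) = 11.28 g/cm³.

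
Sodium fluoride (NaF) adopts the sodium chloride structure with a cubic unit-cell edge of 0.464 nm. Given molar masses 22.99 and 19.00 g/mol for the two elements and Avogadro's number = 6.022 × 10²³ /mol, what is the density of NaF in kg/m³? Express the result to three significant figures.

The sodium chloride structure contains Z = 4 formula units per cell; M(NaF) = 22.99 + 19.00 = 41.99 g/mol.
a³ = (4.640 × 10^-8 cm)³ = 9.990 × 10^-23 cm³.
ρ = 4 × 41.99 / (6.022 × 10²³ × 9.990 × 10^-23) = 2.792 g/cm³ = 2790 kg/m³.

2790 kg/m³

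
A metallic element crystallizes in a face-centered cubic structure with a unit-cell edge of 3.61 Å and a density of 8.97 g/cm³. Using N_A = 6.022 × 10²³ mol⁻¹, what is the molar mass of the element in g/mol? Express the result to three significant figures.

An FCC cell has Z = 4 atoms; a = 3.610 × 10^-8 cm.
M = ρ·N_A·a³/Z = 8.97 × 6.022 × 10²³ × 4.705 × 10^-23 / 4 = 63.5 g/mol.

63.5 g/mol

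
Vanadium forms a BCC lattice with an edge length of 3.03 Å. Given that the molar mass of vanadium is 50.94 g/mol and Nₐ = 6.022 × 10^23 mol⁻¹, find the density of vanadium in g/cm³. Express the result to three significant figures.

6.08 g/cm³

A BCC unit cell contains Z = 2 atoms.
Cell volume: a³ = (3.03 Å)³ = (3.030 × 10^-8 cm)³ = 2.782 × 10^-23 cm³.
ρ = Z·M/(N_A·a³) = 2 × 50.94 / (6.022 × 10²³ × 2.782 × 10^-23) = 6.082 g/cm³.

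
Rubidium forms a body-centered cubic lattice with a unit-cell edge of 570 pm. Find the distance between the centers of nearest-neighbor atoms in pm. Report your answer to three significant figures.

In a BCC structure, atoms touch along the body diagonal, so √3·a = 4r; the nearest-neighbor distance equals 2r = 0.8660·a.
d = 0.8660 × 570 = 494 pm.

494 pm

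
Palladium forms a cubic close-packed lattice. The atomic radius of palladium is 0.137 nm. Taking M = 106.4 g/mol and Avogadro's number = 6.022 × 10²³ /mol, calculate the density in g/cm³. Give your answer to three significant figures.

In an FCC lattice, atoms touch along the face diagonal, so √2·a = 4r, giving a = 0.3875 nm = 3.875 × 10^-8 cm.
With Z = 4, ρ = Z·M/(N_A·a³) = 4 × 106.4 / (6.022 × 10²³ × 5.818 × 10^-23) = 12.15 g/cm³.

12.1 g/cm³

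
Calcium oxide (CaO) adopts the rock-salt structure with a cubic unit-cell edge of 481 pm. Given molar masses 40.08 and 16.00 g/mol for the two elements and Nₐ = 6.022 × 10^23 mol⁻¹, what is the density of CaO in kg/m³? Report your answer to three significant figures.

3350 kg/m³

The rock-salt structure contains Z = 4 formula units per cell; M(CaO) = 40.08 + 16.00 = 56.08 g/mol.
a³ = (4.810 × 10^-8 cm)³ = 1.113 × 10^-22 cm³.
ρ = 4 × 56.08 / (6.022 × 10²³ × 1.113 × 10^-22) = 3.347 g/cm³ = 3350 kg/m³.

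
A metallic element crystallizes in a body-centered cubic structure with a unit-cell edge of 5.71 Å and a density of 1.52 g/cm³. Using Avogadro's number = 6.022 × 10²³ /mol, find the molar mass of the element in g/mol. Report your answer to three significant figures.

85.2 g/mol

A BCC cell has Z = 2 atoms; a = 5.710 × 10^-8 cm.
M = ρ·N_A·a³/Z = 1.52 × 6.022 × 10²³ × 1.862 × 10^-22 / 2 = 85.2 g/mol.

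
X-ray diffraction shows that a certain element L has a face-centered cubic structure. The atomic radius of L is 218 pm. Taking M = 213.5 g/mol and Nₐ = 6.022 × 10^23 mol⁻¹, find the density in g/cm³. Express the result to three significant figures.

In an FCC lattice, atoms touch along the face diagonal, so √2·a = 4r, giving a = 616.6 pm = 6.166 × 10^-8 cm.
With Z = 4, ρ = Z·M/(N_A·a³) = 4 × 213.5 / (6.022 × 10²³ × 2.344 × 10^-22) = 6.049 g/cm³.

6.05 g/cm³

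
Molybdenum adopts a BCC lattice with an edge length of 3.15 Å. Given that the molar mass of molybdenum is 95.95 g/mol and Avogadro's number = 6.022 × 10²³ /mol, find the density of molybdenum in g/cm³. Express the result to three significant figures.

A BCC unit cell contains Z = 2 atoms.
Cell volume: a³ = (3.15 Å)³ = (3.150 × 10^-8 cm)³ = 3.126 × 10^-23 cm³.
ρ = Z·M/(N_A·a³) = 2 × 95.95 / (6.022 × 10²³ × 3.126 × 10^-23) = 10.20 g/cm³.

10.2 g/cm³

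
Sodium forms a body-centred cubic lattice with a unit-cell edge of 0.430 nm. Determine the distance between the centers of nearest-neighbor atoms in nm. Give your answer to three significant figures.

In a BCC structure, atoms touch along the body diagonal, so √3·a = 4r; the nearest-neighbor distance equals 2r = 0.8660·a.
d = 0.8660 × 0.430 = 0.372 nm.

0.372 nm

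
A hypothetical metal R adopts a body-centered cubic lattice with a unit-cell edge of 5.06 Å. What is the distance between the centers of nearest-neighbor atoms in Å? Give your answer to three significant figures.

In a BCC structure, atoms touch along the body diagonal, so √3·a = 4r; the nearest-neighbor distance equals 2r = 0.8660·a.
d = 0.8660 × 5.06 = 4.38 Å.

4.38 Å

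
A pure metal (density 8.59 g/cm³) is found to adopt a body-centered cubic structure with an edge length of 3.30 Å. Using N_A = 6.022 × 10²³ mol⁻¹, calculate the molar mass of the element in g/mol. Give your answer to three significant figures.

92.9 g/mol

A BCC cell has Z = 2 atoms; a = 3.300 × 10^-8 cm.
M = ρ·N_A·a³/Z = 8.59 × 6.022 × 10²³ × 3.594 × 10^-23 / 2 = 92.9 g/mol.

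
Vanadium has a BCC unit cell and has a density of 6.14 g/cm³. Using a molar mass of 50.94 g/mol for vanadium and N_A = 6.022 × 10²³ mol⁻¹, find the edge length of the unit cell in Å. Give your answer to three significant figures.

With Z = 2 atoms per BCC cell, a³ = Z·M/(N_A·ρ) = 2 × 50.94 / (6.022 × 10²³ × 6.140 g/cm³) = 2.755 × 10^-23 cm³.
a = (2.755 × 10^-23)^(1/3) = 3.020 × 10^-8 cm = 3.02 Å.

3.02 Å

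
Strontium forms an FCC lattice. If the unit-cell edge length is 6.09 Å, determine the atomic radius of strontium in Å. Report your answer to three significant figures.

2.15 Å

In an FCC lattice, atoms touch along the face diagonal, so √2·a = 4r.
r = √2·a/4 = 1.4142 × 6.09 / 4 = 2.15 Å.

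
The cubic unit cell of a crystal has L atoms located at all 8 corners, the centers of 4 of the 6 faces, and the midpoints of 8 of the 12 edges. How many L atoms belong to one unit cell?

Corner atoms are shared by 8 cells (1/8 each), face atoms by 2 (1/2 each), edge atoms by 4 (1/4 each).
Net atoms = 8 × 1/8 + 4 × 1/2 + 8 × 1/4 = 1 + 2 + 2 = 5.

5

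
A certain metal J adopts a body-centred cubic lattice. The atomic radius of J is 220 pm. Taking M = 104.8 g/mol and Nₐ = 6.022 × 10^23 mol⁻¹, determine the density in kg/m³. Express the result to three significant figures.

2650 kg/m³

In a BCC lattice, atoms touch along the body diagonal, so √3·a = 4r, giving a = 508.1 pm = 5.081 × 10^-8 cm.
With Z = 2, ρ = Z·M/(N_A·a³) = 2 × 104.8 / (6.022 × 10²³ × 1.311 × 10^-22) = 2.654 g/cm³ = 2650 kg/m³.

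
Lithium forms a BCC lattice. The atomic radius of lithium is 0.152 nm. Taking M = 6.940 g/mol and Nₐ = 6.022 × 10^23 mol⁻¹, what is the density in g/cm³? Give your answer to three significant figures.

0.533 g/cm³

In a BCC lattice, atoms touch along the body diagonal, so √3·a = 4r, giving a = 0.3510 nm = 3.510 × 10^-8 cm.
With Z = 2, ρ = Z·M/(N_A·a³) = 2 × 6.940 / (6.022 × 10²³ × 4.325 × 10^-23) = 0.5329 g/cm³.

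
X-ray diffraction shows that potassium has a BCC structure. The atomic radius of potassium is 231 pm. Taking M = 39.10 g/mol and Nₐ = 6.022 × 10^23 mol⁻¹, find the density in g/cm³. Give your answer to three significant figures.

0.855 g/cm³

In a BCC lattice, atoms touch along the body diagonal, so √3·a = 4r, giving a = 533.5 pm = 5.335 × 10^-8 cm.
With Z = 2, ρ = Z·M/(N_A·a³) = 2 × 39.10 / (6.022 × 10²³ × 1.518 × 10^-22) = 0.8553 g/cm³.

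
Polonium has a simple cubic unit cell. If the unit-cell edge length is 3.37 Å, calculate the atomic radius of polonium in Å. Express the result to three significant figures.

In a simple cubic lattice, atoms touch along the cell edge, so a = 2r.
r = a/2 = 3.37/2 = 1.69 Å.

1.69 Å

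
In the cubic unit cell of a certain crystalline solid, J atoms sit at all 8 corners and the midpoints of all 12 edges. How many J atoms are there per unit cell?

Corner atoms are shared by 8 cells (1/8 each), edge atoms by 4 (1/4 each).
Net atoms = 8 × 1/8 + 12 × 1/4 = 1 + 3 = 4.

4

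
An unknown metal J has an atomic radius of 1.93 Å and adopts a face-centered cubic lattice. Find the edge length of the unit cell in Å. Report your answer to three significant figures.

5.46 Å

In an FCC lattice, atoms touch along the face diagonal, so √2·a = 4r.
a = 4r/√2 = 4 × 1.93 / 1.4142 = 5.46 Å.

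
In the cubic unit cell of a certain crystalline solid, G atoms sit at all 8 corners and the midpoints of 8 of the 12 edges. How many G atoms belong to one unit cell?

Corner atoms are shared by 8 cells (1/8 each), edge atoms by 4 (1/4 each).
Net atoms = 8 × 1/8 + 8 × 1/4 = 1 + 2 = 3.

3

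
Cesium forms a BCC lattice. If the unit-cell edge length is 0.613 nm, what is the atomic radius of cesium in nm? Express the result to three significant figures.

In a BCC lattice, atoms touch along the body diagonal, so √3·a = 4r.
r = √3·a/4 = 1.7321 × 0.613 / 4 = 0.265 nm.

0.265 nm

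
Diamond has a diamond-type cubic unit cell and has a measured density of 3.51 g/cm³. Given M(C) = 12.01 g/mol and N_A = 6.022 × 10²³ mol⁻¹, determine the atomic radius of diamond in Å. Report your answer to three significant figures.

For a diamond cubic cell (Z = 8), a³ = Z·M/(N_A·ρ) = 8 × 12.01 / (6.022 × 10²³ × 3.510) = 4.546 × 10^-23 cm³, so a = 3.569 × 10^-8 cm = 3.569 Å.
Nearest neighbors lie along the body diagonal with √3·a = 8r, so r = 0.2165 × a = 0.773 Å.

0.773 Å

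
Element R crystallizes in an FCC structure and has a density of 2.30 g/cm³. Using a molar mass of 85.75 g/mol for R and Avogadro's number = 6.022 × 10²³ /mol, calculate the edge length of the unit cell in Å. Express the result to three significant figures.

With Z = 4 atoms per FCC cell, a³ = Z·M/(N_A·ρ) = 4 × 85.75 / (6.022 × 10²³ × 2.300 g/cm³) = 2.476 × 10^-22 cm³.
a = (2.476 × 10^-22)^(1/3) = 6.280 × 10^-8 cm = 6.28 Å.

6.28 Å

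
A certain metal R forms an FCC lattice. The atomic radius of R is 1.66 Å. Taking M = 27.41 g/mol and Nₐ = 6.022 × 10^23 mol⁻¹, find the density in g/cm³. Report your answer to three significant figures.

In an FCC lattice, atoms touch along the face diagonal, so √2·a = 4r, giving a = 4.695 Å = 4.695 × 10^-8 cm.
With Z = 4, ρ = Z·M/(N_A·a³) = 4 × 27.41 / (6.022 × 10²³ × 1.035 × 10^-22) = 1.759 g/cm³.

1.76 g/cm³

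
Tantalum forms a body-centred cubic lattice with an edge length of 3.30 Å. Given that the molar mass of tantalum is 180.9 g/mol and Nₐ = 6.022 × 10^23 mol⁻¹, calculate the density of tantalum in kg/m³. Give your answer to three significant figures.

16700 kg/m³

A BCC unit cell contains Z = 2 atoms.
Cell volume: a³ = (3.30 Å)³ = (3.300 × 10^-8 cm)³ = 3.594 × 10^-23 cm³.
ρ = Z·M/(N_A·a³) = 2 × 180.9 / (6.022 × 10²³ × 3.594 × 10^-23) = 16.72 g/cm³ = 16700 kg/m³.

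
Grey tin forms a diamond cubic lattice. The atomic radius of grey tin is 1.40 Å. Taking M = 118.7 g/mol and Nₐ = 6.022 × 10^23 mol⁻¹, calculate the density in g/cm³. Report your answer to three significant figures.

5.83 g/cm³

In a diamond cubic lattice, nearest neighbors lie along the body diagonal with √3·a = 8r, giving a = 6.466 Å = 6.466 × 10^-8 cm.
With Z = 8, ρ = Z·M/(N_A·a³) = 8 × 118.7 / (6.022 × 10²³ × 2.704 × 10^-22) = 5.832 g/cm³.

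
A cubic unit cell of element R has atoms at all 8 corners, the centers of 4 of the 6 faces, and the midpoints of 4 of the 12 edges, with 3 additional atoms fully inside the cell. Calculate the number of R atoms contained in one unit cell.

7

Corner atoms are shared by 8 cells (1/8 each), face atoms by 2 (1/2 each), edge atoms by 4 (1/4 each), interior atoms are unshared.
Net atoms = 8 × 1/8 + 4 × 1/2 + 4 × 1/4 + 3 = 1 + 2 + 1 + 3 = 7.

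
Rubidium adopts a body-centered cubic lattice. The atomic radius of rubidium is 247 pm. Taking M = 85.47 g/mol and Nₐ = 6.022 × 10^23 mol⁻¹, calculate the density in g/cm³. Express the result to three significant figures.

1.53 g/cm³

In a BCC lattice, atoms touch along the body diagonal, so √3·a = 4r, giving a = 570.4 pm = 5.704 × 10^-8 cm.
With Z = 2, ρ = Z·M/(N_A·a³) = 2 × 85.47 / (6.022 × 10²³ × 1.856 × 10^-22) = 1.529 g/cm³.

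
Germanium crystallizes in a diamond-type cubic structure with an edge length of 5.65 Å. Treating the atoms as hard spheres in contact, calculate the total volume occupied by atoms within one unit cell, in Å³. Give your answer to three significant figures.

61.3 Å³

In a diamond cubic lattice nearest neighbors lie along the body diagonal with √3·a = 8r, so r = 0.2165a = 1.223 Å.
V_atoms = Z × (4/3)πr³ = 8 × (4/3)π × (1.223)³ = 61.3 Å³.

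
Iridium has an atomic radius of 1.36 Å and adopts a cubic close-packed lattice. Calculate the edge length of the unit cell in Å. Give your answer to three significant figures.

3.85 Å

In an FCC lattice, atoms touch along the face diagonal, so √2·a = 4r.
a = 4r/√2 = 4 × 1.36 / 1.4142 = 3.85 Å.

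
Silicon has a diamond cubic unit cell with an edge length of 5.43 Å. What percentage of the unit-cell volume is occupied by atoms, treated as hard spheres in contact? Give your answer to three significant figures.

34.0%

In a diamond cubic lattice nearest neighbors lie along the body diagonal with √3·a = 8r, so r = 0.2165a = 1.176 Å.
Packing fraction = Z·(4/3)πr³ / a³ = 8 × (4/3)π × (1.176)³ / (5.43)³ = 0.3401 = 34.0%.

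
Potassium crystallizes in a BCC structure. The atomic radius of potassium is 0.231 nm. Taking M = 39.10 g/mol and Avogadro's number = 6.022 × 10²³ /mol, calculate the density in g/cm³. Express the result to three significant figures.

In a BCC lattice, atoms touch along the body diagonal, so √3·a = 4r, giving a = 0.5335 nm = 5.335 × 10^-8 cm.
With Z = 2, ρ = Z·M/(N_A·a³) = 2 × 39.10 / (6.022 × 10²³ × 1.518 × 10^-22) = 0.8553 g/cm³.

0.855 g/cm³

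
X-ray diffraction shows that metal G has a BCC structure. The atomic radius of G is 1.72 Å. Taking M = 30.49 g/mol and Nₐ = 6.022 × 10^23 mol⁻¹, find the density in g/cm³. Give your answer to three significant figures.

In a BCC lattice, atoms touch along the body diagonal, so √3·a = 4r, giving a = 3.972 Å = 3.972 × 10^-8 cm.
With Z = 2, ρ = Z·M/(N_A·a³) = 2 × 30.49 / (6.022 × 10²³ × 6.267 × 10^-23) = 1.616 g/cm³.

1.62 g/cm³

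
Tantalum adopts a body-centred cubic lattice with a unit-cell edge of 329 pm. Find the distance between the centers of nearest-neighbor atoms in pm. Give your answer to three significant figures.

285 pm

In a BCC structure, atoms touch along the body diagonal, so √3·a = 4r; the nearest-neighbor distance equals 2r = 0.8660·a.
d = 0.8660 × 329 = 285 pm.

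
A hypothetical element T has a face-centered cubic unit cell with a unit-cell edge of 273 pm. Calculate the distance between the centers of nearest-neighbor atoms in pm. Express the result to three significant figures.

In an FCC structure, atoms touch along the face diagonal, so √2·a = 4r; the nearest-neighbor distance equals 2r = 0.7071·a.
d = 0.7071 × 273 = 193 pm.

193 pm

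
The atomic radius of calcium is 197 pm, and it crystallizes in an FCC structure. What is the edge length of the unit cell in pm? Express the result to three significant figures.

557 pm

In an FCC lattice, atoms touch along the face diagonal, so √2·a = 4r.
a = 4r/√2 = 4 × 197 / 1.4142 = 557 pm.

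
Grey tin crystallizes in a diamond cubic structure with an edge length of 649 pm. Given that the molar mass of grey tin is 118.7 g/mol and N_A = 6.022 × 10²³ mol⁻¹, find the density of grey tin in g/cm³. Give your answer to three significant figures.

5.77 g/cm³

A diamond cubic unit cell contains Z = 8 atoms.
Cell volume: a³ = (649 pm)³ = (6.490 × 10^-8 cm)³ = 2.734 × 10^-22 cm³.
ρ = Z·M/(N_A·a³) = 8 × 118.7 / (6.022 × 10²³ × 2.734 × 10^-22) = 5.769 g/cm³.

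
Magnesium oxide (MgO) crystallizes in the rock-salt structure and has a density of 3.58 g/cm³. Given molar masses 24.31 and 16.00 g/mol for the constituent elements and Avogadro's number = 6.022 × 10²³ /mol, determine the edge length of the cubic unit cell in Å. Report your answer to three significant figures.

4.21 Å

M(MgO) = 40.31 g/mol; Z = 4 formula units per cell.
a³ = Z·M/(N_A·ρ) = 4 × 40.31 / (6.022 × 10²³ × 3.58) = 7.479 × 10^-23 cm³, so a = 4.213 × 10^-8 cm = 4.21 Å.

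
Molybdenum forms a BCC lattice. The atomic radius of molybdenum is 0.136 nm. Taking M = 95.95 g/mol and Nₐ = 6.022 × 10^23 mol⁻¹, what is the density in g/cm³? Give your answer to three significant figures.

In a BCC lattice, atoms touch along the body diagonal, so √3·a = 4r, giving a = 0.3141 nm = 3.141 × 10^-8 cm.
With Z = 2, ρ = Z·M/(N_A·a³) = 2 × 95.95 / (6.022 × 10²³ × 3.098 × 10^-23) = 10.29 g/cm³.

10.3 g/cm³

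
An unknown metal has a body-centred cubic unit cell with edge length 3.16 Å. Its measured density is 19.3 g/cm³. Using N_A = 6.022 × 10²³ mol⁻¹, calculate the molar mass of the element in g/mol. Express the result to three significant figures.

183 g/mol

A BCC cell has Z = 2 atoms; a = 3.160 × 10^-8 cm.
M = ρ·N_A·a³/Z = 19.3 × 6.022 × 10²³ × 3.155 × 10^-23 / 2 = 183 g/mol.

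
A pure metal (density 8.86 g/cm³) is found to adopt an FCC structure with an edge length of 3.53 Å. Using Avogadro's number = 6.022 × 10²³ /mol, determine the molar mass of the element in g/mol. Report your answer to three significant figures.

58.7 g/mol

An FCC cell has Z = 4 atoms; a = 3.530 × 10^-8 cm.
M = ρ·N_A·a³/Z = 8.86 × 6.022 × 10²³ × 4.399 × 10^-23 / 4 = 58.7 g/mol.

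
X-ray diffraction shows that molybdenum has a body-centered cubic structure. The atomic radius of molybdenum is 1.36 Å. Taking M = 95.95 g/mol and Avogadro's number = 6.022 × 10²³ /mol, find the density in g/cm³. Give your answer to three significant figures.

10.3 g/cm³

In a BCC lattice, atoms touch along the body diagonal, so √3·a = 4r, giving a = 3.141 Å = 3.141 × 10^-8 cm.
With Z = 2, ρ = Z·M/(N_A·a³) = 2 × 95.95 / (6.022 × 10²³ × 3.098 × 10^-23) = 10.29 g/cm³.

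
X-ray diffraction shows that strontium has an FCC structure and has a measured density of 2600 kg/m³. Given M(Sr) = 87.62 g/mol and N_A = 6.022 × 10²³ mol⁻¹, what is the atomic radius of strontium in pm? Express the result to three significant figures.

215 pm

For an FCC cell (Z = 4), a³ = Z·M/(N_A·ρ) = 4 × 87.62 / (6.022 × 10²³ × 2.600) = 2.238 × 10^-22 cm³, so a = 6.072 × 10^-8 cm = 607.2 pm.
Atoms touch along the face diagonal, so √2·a = 4r, so r = 0.3536 × a = 215 pm.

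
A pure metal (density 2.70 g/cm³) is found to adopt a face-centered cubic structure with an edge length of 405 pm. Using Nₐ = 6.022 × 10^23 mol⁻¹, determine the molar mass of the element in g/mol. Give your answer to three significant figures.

An FCC cell has Z = 4 atoms; a = 4.050 × 10^-8 cm.
M = ρ·N_A·a³/Z = 2.70 × 6.022 × 10²³ × 6.643 × 10^-23 / 4 = 27.0 g/mol.

27.0 g/mol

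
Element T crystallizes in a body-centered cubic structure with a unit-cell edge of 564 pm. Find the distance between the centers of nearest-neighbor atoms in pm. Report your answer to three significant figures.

In a BCC structure, atoms touch along the body diagonal, so √3·a = 4r; the nearest-neighbor distance equals 2r = 0.8660·a.
d = 0.8660 × 564 = 488 pm.

488 pm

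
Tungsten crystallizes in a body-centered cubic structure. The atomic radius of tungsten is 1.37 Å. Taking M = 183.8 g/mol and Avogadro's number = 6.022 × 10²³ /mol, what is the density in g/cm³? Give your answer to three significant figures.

19.3 g/cm³

In a BCC lattice, atoms touch along the body diagonal, so √3·a = 4r, giving a = 3.164 Å = 3.164 × 10^-8 cm.
With Z = 2, ρ = Z·M/(N_A·a³) = 2 × 183.8 / (6.022 × 10²³ × 3.167 × 10^-23) = 19.27 g/cm³.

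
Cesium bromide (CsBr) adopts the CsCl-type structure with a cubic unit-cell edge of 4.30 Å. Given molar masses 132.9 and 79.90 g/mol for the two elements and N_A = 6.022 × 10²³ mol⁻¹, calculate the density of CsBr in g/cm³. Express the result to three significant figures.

The CsCl-type structure contains Z = 1 formula unit per cell; M(CsBr) = 132.9 + 79.90 = 212.8 g/mol.
a³ = (4.300 × 10^-8 cm)³ = 7.951 × 10^-23 cm³.
ρ = 1 × 212.8 / (6.022 × 10²³ × 7.951 × 10^-23) = 4.445 g/cm³.

4.44 g/cm³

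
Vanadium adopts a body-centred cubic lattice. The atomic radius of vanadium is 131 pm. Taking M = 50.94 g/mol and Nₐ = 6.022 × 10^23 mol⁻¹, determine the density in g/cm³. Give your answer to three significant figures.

In a BCC lattice, atoms touch along the body diagonal, so √3·a = 4r, giving a = 302.5 pm = 3.025 × 10^-8 cm.
With Z = 2, ρ = Z·M/(N_A·a³) = 2 × 50.94 / (6.022 × 10²³ × 2.769 × 10^-23) = 6.110 g/cm³.

6.11 g/cm³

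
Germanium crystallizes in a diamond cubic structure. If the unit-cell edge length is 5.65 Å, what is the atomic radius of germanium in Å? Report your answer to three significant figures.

In a diamond cubic lattice, nearest neighbors lie along the body diagonal with √3·a = 8r.
r = √3·a/8 = 1.7321 × 5.65 / 8 = 1.22 Å.

1.22 Å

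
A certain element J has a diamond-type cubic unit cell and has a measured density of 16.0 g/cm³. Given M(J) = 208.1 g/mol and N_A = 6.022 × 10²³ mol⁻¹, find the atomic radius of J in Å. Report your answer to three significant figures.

1.21 Å

For a diamond cubic cell (Z = 8), a³ = Z·M/(N_A·ρ) = 8 × 208.1 / (6.022 × 10²³ × 16.00) = 1.728 × 10^-22 cm³, so a = 5.570 × 10^-8 cm = 5.570 Å.
Nearest neighbors lie along the body diagonal with √3·a = 8r, so r = 0.2165 × a = 1.21 Å.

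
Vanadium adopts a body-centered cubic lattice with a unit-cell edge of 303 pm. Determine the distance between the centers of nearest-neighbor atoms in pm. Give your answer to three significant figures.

262 pm

In a BCC structure, atoms touch along the body diagonal, so √3·a = 4r; the nearest-neighbor distance equals 2r = 0.8660·a.
d = 0.8660 × 303 = 262 pm.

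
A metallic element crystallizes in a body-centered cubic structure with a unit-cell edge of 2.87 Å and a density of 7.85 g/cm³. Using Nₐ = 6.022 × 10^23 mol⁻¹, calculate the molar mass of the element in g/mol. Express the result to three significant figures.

A BCC cell has Z = 2 atoms; a = 2.870 × 10^-8 cm.
M = ρ·N_A·a³/Z = 7.85 × 6.022 × 10²³ × 2.364 × 10^-23 / 2 = 55.9 g/mol.

55.9 g/mol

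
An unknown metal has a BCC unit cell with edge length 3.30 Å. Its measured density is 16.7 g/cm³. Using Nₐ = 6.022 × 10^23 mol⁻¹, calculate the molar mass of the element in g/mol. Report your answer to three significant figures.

181 g/mol

A BCC cell has Z = 2 atoms; a = 3.300 × 10^-8 cm.
M = ρ·N_A·a³/Z = 16.7 × 6.022 × 10²³ × 3.594 × 10^-23 / 2 = 181 g/mol.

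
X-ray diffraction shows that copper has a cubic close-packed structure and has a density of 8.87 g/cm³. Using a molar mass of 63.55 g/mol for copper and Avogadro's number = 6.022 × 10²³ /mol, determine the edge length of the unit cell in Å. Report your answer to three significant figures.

With Z = 4 atoms per FCC cell, a³ = Z·M/(N_A·ρ) = 4 × 63.55 / (6.022 × 10²³ × 8.870 g/cm³) = 4.759 × 10^-23 cm³.
a = (4.759 × 10^-23)^(1/3) = 3.624 × 10^-8 cm = 3.62 Å.

3.62 Å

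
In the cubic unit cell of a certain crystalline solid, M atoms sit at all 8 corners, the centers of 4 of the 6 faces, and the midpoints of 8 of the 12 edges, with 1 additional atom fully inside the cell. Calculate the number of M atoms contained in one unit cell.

Corner atoms are shared by 8 cells (1/8 each), face atoms by 2 (1/2 each), edge atoms by 4 (1/4 each), interior atoms are unshared.
Net atoms = 8 × 1/8 + 4 × 1/2 + 8 × 1/4 + 1 = 1 + 2 + 2 + 1 = 6.

6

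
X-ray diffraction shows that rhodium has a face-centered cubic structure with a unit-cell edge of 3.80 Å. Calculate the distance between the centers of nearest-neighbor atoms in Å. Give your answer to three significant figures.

2.69 Å

In an FCC structure, atoms touch along the face diagonal, so √2·a = 4r; the nearest-neighbor distance equals 2r = 0.7071·a.
d = 0.7071 × 3.80 = 2.69 Å.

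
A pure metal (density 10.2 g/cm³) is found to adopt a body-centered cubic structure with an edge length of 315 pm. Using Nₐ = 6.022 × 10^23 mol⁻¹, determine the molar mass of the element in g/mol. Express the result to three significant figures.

96.0 g/mol

A BCC cell has Z = 2 atoms; a = 3.150 × 10^-8 cm.
M = ρ·N_A·a³/Z = 10.2 × 6.022 × 10²³ × 3.126 × 10^-23 / 2 = 96.0 g/mol.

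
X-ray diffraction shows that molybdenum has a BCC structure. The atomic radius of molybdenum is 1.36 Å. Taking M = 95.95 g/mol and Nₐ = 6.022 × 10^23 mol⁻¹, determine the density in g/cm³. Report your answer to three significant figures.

10.3 g/cm³

In a BCC lattice, atoms touch along the body diagonal, so √3·a = 4r, giving a = 3.141 Å = 3.141 × 10^-8 cm.
With Z = 2, ρ = Z·M/(N_A·a³) = 2 × 95.95 / (6.022 × 10²³ × 3.098 × 10^-23) = 10.29 g/cm³.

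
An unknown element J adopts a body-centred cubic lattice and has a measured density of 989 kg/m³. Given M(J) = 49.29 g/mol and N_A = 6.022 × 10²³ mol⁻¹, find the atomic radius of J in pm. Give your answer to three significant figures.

238 pm

For a BCC cell (Z = 2), a³ = Z·M/(N_A·ρ) = 2 × 49.29 / (6.022 × 10²³ × 0.9890) = 1.655 × 10^-22 cm³, so a = 5.491 × 10^-8 cm = 549.1 pm.
Atoms touch along the body diagonal, so √3·a = 4r, so r = 0.4330 × a = 238 pm.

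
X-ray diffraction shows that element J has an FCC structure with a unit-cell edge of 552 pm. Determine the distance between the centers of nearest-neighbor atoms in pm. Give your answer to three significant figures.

In an FCC structure, atoms touch along the face diagonal, so √2·a = 4r; the nearest-neighbor distance equals 2r = 0.7071·a.
d = 0.7071 × 552 = 390 pm.

390 pm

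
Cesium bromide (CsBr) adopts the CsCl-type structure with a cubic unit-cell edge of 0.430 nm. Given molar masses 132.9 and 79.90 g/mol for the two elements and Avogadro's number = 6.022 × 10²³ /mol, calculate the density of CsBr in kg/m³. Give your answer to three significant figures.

The CsCl-type structure contains Z = 1 formula unit per cell; M(CsBr) = 132.9 + 79.90 = 212.8 g/mol.
a³ = (4.300 × 10^-8 cm)³ = 7.951 × 10^-23 cm³.
ρ = 1 × 212.8 / (6.022 × 10²³ × 7.951 × 10^-23) = 4.445 g/cm³ = 4440 kg/m³.

4440 kg/m³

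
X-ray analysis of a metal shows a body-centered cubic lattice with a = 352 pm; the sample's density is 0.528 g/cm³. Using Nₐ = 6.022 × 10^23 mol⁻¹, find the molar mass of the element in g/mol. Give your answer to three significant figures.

A BCC cell has Z = 2 atoms; a = 3.520 × 10^-8 cm.
M = ρ·N_A·a³/Z = 0.528 × 6.022 × 10²³ × 4.361 × 10^-23 / 2 = 6.93 g/mol.

6.93 g/mol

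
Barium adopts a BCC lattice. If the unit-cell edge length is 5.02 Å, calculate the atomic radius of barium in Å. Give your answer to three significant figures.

2.17 Å

In a BCC lattice, atoms touch along the body diagonal, so √3·a = 4r.
r = √3·a/4 = 1.7321 × 5.02 / 4 = 2.17 Å.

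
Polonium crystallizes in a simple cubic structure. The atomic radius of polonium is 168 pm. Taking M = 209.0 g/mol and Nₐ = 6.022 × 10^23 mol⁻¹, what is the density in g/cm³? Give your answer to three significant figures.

9.15 g/cm³

In a simple cubic lattice, atoms touch along the cell edge, so a = 2r, giving a = 336.0 pm = 3.360 × 10^-8 cm.
With Z = 1, ρ = Z·M/(N_A·a³) = 1 × 209.0 / (6.022 × 10²³ × 3.793 × 10^-23) = 9.149 g/cm³.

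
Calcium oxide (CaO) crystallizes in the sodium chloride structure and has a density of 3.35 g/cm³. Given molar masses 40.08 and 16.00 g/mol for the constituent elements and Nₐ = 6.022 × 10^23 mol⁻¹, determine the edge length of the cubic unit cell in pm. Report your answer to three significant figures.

M(CaO) = 56.08 g/mol; Z = 4 formula units per cell.
a³ = Z·M/(N_A·ρ) = 4 × 56.08 / (6.022 × 10²³ × 3.35) = 1.112 × 10^-22 cm³, so a = 4.809 × 10^-8 cm = 481 pm.

481 pm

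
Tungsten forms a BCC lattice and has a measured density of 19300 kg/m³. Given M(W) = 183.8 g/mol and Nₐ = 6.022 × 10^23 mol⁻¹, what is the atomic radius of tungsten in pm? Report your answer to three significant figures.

137 pm

For a BCC cell (Z = 2), a³ = Z·M/(N_A·ρ) = 2 × 183.8 / (6.022 × 10²³ × 19.30) = 3.163 × 10^-23 cm³, so a = 3.162 × 10^-8 cm = 316.2 pm.
Atoms touch along the body diagonal, so √3·a = 4r, so r = 0.4330 × a = 137 pm.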